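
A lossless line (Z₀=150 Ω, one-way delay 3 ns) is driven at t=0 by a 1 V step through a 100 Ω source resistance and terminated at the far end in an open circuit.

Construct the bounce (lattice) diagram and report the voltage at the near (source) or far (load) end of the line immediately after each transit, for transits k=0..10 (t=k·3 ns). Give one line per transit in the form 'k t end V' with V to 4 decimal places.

Γ_L=1.000000, Γ_S=-0.200000; launch V₁=1·150/250=0.600000
k=0 src: V=0.6000
k=1 load: inc=0.600000, refl=0.600000·1.000000=0.6000; V=0.000000+0.600000+0.600000=1.2000
k=2 src: inc=0.600000, refl=0.600000·-0.200000=-0.1200; V=0.600000+0.600000+-0.120000=1.0800
k=3 load: inc=-0.120000, refl=-0.120000·1.000000=-0.1200; V=1.200000+-0.120000+-0.120000=0.9600
k=4 src: inc=-0.120000, refl=-0.120000·-0.200000=0.0240; V=1.080000+-0.120000+0.024000=0.9840
k=5 load: inc=0.024000, refl=0.024000·1.000000=0.0240; V=0.960000+0.024000+0.024000=1.0080
k=6 src: inc=0.024000, refl=0.024000·-0.200000=-0.0048; V=0.984000+0.024000+-0.004800=1.0032
k=7 load: inc=-0.004800, refl=-0.004800·1.000000=-0.0048; V=1.008000+-0.004800+-0.004800=0.9984
k=8 src: inc=-0.004800, refl=-0.004800·-0.200000=0.0010; V=1.003200+-0.004800+0.000960=0.9994
k=9 load: inc=0.000960, refl=0.000960·1.000000=0.0010; V=0.998400+0.000960+0.000960=1.0003
k=10 src: inc=0.000960, refl=0.000960·-0.200000=-0.0002; V=0.999360+0.000960+-0.000192=1.0001

0 0 source 0.6000
1 3 load 1.2000
2 6 source 1.0800
3 9 load 0.9600
4 12 source 0.9840
5 15 load 1.0080
6 18 source 1.0032
7 21 load 0.9984
8 24 source 0.9994
9 27 load 1.0003
10 30 source 1.0001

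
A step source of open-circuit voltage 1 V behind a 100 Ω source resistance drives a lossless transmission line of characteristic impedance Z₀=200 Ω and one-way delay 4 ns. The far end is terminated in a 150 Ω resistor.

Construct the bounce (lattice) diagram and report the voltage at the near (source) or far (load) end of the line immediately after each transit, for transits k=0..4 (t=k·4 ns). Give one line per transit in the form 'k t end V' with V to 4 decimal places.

0 0 source 0.6667
1 4 load 0.5714
2 8 source 0.6032
3 12 load 0.5986
4 16 source 0.6002

Γ_L=-0.142857, Γ_S=-0.333333; launch V₁=1·200/300=0.666667
k=0 src: V=0.6667
k=1 load: inc=0.666667, refl=0.666667·-0.142857=-0.0952; V=0.000000+0.666667+-0.095238=0.5714
k=2 src: inc=-0.095238, refl=-0.095238·-0.333333=0.0317; V=0.666667+-0.095238+0.031746=0.6032
k=3 load: inc=0.031746, refl=0.031746·-0.142857=-0.0045; V=0.571429+0.031746+-0.004535=0.5986
k=4 src: inc=-0.004535, refl=-0.004535·-0.333333=0.0015; V=0.603175+-0.004535+0.001512=0.6002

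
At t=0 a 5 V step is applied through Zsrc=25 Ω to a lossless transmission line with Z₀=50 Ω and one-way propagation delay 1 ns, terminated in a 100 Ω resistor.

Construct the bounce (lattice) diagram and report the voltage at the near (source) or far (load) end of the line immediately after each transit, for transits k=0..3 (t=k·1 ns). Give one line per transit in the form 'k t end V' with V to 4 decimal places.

Γ_L=0.333333, Γ_S=-0.333333; launch V₁=5·50/75=3.333333
k=0 src: V=3.3333
k=1 load: inc=3.333333, refl=3.333333·0.333333=1.1111; V=0.000000+3.333333+1.111111=4.4444
k=2 src: inc=1.111111, refl=1.111111·-0.333333=-0.3704; V=3.333333+1.111111+-0.370370=4.0741
k=3 load: inc=-0.370370, refl=-0.370370·0.333333=-0.1235; V=4.444444+-0.370370+-0.123457=3.9506

0 0 source 3.3333
1 1 load 4.4444
2 2 source 4.0741
3 3 load 3.9506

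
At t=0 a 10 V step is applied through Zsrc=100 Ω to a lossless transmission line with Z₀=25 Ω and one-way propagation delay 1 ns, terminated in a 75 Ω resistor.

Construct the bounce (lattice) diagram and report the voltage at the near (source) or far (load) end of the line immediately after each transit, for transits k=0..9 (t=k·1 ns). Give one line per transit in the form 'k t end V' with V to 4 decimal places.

0 0 source 2.0000
1 1 load 3.0000
2 2 source 3.6000
3 3 load 3.9000
4 4 source 4.0800
5 5 load 4.1700
6 6 source 4.2240
7 7 load 4.2510
8 8 source 4.2672
9 9 load 4.2753

Γ_L=0.500000, Γ_S=0.600000; launch V₁=10·25/125=2.000000
k=0 src: V=2.0000
k=1 load: inc=2.000000, refl=2.000000·0.500000=1.0000; V=0.000000+2.000000+1.000000=3.0000
k=2 src: inc=1.000000, refl=1.000000·0.600000=0.6000; V=2.000000+1.000000+0.600000=3.6000
k=3 load: inc=0.600000, refl=0.600000·0.500000=0.3000; V=3.000000+0.600000+0.300000=3.9000
k=4 src: inc=0.300000, refl=0.300000·0.600000=0.1800; V=3.600000+0.300000+0.180000=4.0800
k=5 load: inc=0.180000, refl=0.180000·0.500000=0.0900; V=3.900000+0.180000+0.090000=4.1700
k=6 src: inc=0.090000, refl=0.090000·0.600000=0.0540; V=4.080000+0.090000+0.054000=4.2240
k=7 load: inc=0.054000, refl=0.054000·0.500000=0.0270; V=4.170000+0.054000+0.027000=4.2510
k=8 src: inc=0.027000, refl=0.027000·0.600000=0.0162; V=4.224000+0.027000+0.016200=4.2672
k=9 load: inc=0.016200, refl=0.016200·0.500000=0.0081; V=4.251000+0.016200+0.008100=4.2753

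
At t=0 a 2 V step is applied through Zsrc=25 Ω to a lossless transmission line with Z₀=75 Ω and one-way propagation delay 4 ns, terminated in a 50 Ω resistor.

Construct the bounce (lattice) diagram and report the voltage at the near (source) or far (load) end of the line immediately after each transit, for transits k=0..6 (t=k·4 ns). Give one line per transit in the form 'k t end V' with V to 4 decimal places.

0 0 source 1.5000
1 4 load 1.2000
2 8 source 1.3500
3 12 load 1.3200
4 16 source 1.3350
5 20 load 1.3320
6 24 source 1.3335

Γ_L=-0.200000, Γ_S=-0.500000; launch V₁=2·75/100=1.500000
k=0 src: V=1.5000
k=1 load: inc=1.500000, refl=1.500000·-0.200000=-0.3000; V=0.000000+1.500000+-0.300000=1.2000
k=2 src: inc=-0.300000, refl=-0.300000·-0.500000=0.1500; V=1.500000+-0.300000+0.150000=1.3500
k=3 load: inc=0.150000, refl=0.150000·-0.200000=-0.0300; V=1.200000+0.150000+-0.030000=1.3200
k=4 src: inc=-0.030000, refl=-0.030000·-0.500000=0.0150; V=1.350000+-0.030000+0.015000=1.3350
k=5 load: inc=0.015000, refl=0.015000·-0.200000=-0.0030; V=1.320000+0.015000+-0.003000=1.3320
k=6 src: inc=-0.003000, refl=-0.003000·-0.500000=0.0015; V=1.335000+-0.003000+0.001500=1.3335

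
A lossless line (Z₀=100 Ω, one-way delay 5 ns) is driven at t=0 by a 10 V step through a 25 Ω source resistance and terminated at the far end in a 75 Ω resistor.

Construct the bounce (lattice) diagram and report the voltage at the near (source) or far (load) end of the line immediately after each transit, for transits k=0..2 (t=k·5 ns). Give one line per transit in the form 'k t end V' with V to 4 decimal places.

0 0 source 8.0000
1 5 load 6.8571
2 10 source 7.5429

Γ_L=-0.142857, Γ_S=-0.600000; launch V₁=10·100/125=8.000000
k=0 src: V=8.0000
k=1 load: inc=8.000000, refl=8.000000·-0.142857=-1.1429; V=0.000000+8.000000+-1.142857=6.8571
k=2 src: inc=-1.142857, refl=-1.142857·-0.600000=0.6857; V=8.000000+-1.142857+0.685714=7.5429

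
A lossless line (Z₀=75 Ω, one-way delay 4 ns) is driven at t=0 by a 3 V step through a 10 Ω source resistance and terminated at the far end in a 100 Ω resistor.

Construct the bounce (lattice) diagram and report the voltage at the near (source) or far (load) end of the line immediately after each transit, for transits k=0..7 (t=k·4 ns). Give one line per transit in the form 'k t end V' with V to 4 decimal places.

0 0 source 2.6471
1 4 load 3.0252
2 8 source 2.7360
3 12 load 2.6947
4 16 source 2.7263
5 20 load 2.7308
6 24 source 2.7274
7 28 load 2.7269

Γ_L=0.142857, Γ_S=-0.764706; launch V₁=3·75/85=2.647059
k=0 src: V=2.6471
k=1 load: inc=2.647059, refl=2.647059·0.142857=0.3782; V=0.000000+2.647059+0.378151=3.0252
k=2 src: inc=0.378151, refl=0.378151·-0.764706=-0.2892; V=2.647059+0.378151+-0.289174=2.7360
k=3 load: inc=-0.289174, refl=-0.289174·0.142857=-0.0413; V=3.025210+-0.289174+-0.041311=2.6947
k=4 src: inc=-0.041311, refl=-0.041311·-0.764706=0.0316; V=2.736036+-0.041311+0.031590=2.7263
k=5 load: inc=0.031590, refl=0.031590·0.142857=0.0045; V=2.694725+0.031590+0.004513=2.7308
k=6 src: inc=0.004513, refl=0.004513·-0.764706=-0.0035; V=2.726315+0.004513+-0.003451=2.7274
k=7 load: inc=-0.003451, refl=-0.003451·0.142857=-0.0005; V=2.730828+-0.003451+-0.000493=2.7269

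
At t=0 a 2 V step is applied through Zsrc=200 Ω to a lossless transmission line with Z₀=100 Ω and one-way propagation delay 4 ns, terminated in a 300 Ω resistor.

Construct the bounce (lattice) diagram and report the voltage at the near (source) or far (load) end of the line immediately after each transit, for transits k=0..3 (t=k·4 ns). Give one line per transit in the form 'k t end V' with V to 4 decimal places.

Γ_L=0.500000, Γ_S=0.333333; launch V₁=2·100/300=0.666667
k=0 src: V=0.6667
k=1 load: inc=0.666667, refl=0.666667·0.500000=0.3333; V=0.000000+0.666667+0.333333=1.0000
k=2 src: inc=0.333333, refl=0.333333·0.333333=0.1111; V=0.666667+0.333333+0.111111=1.1111
k=3 load: inc=0.111111, refl=0.111111·0.500000=0.0556; V=1.000000+0.111111+0.055556=1.1667

0 0 source 0.6667
1 4 load 1.0000
2 8 source 1.1111
3 12 load 1.1667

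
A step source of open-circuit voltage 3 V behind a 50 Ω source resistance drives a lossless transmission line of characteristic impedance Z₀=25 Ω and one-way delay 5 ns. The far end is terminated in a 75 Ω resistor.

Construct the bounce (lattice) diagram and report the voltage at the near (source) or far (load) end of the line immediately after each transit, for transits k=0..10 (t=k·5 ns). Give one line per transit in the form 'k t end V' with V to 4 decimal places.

0 0 source 1.0000
1 5 load 1.5000
2 10 source 1.6667
3 15 load 1.7500
4 20 source 1.7778
5 25 load 1.7917
6 30 source 1.7963
7 35 load 1.7986
8 40 source 1.7994
9 45 load 1.7998
10 50 source 1.7999

Γ_L=0.500000, Γ_S=0.333333; launch V₁=3·25/75=1.000000
k=0 src: V=1.0000
k=1 load: inc=1.000000, refl=1.000000·0.500000=0.5000; V=0.000000+1.000000+0.500000=1.5000
k=2 src: inc=0.500000, refl=0.500000·0.333333=0.1667; V=1.000000+0.500000+0.166667=1.6667
k=3 load: inc=0.166667, refl=0.166667·0.500000=0.0833; V=1.500000+0.166667+0.083333=1.7500
k=4 src: inc=0.083333, refl=0.083333·0.333333=0.0278; V=1.666667+0.083333+0.027778=1.7778
k=5 load: inc=0.027778, refl=0.027778·0.500000=0.0139; V=1.750000+0.027778+0.013889=1.7917
k=6 src: inc=0.013889, refl=0.013889·0.333333=0.0046; V=1.777778+0.013889+0.004630=1.7963
k=7 load: inc=0.004630, refl=0.004630·0.500000=0.0023; V=1.791667+0.004630+0.002315=1.7986
k=8 src: inc=0.002315, refl=0.002315·0.333333=0.0008; V=1.796296+0.002315+0.000772=1.7994
k=9 load: inc=0.000772, refl=0.000772·0.500000=0.0004; V=1.798611+0.000772+0.000386=1.7998
k=10 src: inc=0.000386, refl=0.000386·0.333333=0.0001; V=1.799383+0.000386+0.000129=1.7999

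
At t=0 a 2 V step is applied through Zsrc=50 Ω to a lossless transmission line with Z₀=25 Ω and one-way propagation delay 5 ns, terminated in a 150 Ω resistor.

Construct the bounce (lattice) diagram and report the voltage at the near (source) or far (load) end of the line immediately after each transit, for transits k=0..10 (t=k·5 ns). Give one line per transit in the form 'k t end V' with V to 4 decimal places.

Γ_L=0.714286, Γ_S=0.333333; launch V₁=2·25/75=0.666667
k=0 src: V=0.6667
k=1 load: inc=0.666667, refl=0.666667·0.714286=0.4762; V=0.000000+0.666667+0.476190=1.1429
k=2 src: inc=0.476190, refl=0.476190·0.333333=0.1587; V=0.666667+0.476190+0.158730=1.3016
k=3 load: inc=0.158730, refl=0.158730·0.714286=0.1134; V=1.142857+0.158730+0.113379=1.4150
k=4 src: inc=0.113379, refl=0.113379·0.333333=0.0378; V=1.301587+0.113379+0.037793=1.4528
k=5 load: inc=0.037793, refl=0.037793·0.714286=0.0270; V=1.414966+0.037793+0.026995=1.4798
k=6 src: inc=0.026995, refl=0.026995·0.333333=0.0090; V=1.452759+0.026995+0.008998=1.4888
k=7 load: inc=0.008998, refl=0.008998·0.714286=0.0064; V=1.479754+0.008998+0.006427=1.4952
k=8 src: inc=0.006427, refl=0.006427·0.333333=0.0021; V=1.488752+0.006427+0.002142=1.4973
k=9 load: inc=0.002142, refl=0.002142·0.714286=0.0015; V=1.495179+0.002142+0.001530=1.4989
k=10 src: inc=0.001530, refl=0.001530·0.333333=0.0005; V=1.497322+0.001530+0.000510=1.4994

0 0 source 0.6667
1 5 load 1.1429
2 10 source 1.3016
3 15 load 1.4150
4 20 source 1.4528
5 25 load 1.4798
6 30 source 1.4888
7 35 load 1.4952
8 40 source 1.4973
9 45 load 1.4989
10 50 source 1.4994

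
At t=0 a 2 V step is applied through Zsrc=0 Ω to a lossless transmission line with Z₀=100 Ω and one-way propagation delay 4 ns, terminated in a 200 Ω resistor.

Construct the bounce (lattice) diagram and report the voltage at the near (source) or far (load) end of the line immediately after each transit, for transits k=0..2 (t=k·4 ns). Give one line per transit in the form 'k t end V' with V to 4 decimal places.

0 0 source 2.0000
1 4 load 2.6667
2 8 source 2.0000

Γ_L=0.333333, Γ_S=-1.000000; launch V₁=2·100/100=2.000000
k=0 src: V=2.0000
k=1 load: inc=2.000000, refl=2.000000·0.333333=0.6667; V=0.000000+2.000000+0.666667=2.6667
k=2 src: inc=0.666667, refl=0.666667·-1.000000=-0.6667; V=2.000000+0.666667+-0.666667=2.0000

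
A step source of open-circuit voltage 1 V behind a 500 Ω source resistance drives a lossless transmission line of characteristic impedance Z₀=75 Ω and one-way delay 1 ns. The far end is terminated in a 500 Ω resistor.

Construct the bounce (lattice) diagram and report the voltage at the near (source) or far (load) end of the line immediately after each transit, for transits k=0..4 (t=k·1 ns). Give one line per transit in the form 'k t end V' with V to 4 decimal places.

Γ_L=0.739130, Γ_S=0.739130; launch V₁=1·75/575=0.130435
k=0 src: V=0.1304
k=1 load: inc=0.130435, refl=0.130435·0.739130=0.0964; V=0.000000+0.130435+0.096408=0.2268
k=2 src: inc=0.096408, refl=0.096408·0.739130=0.0713; V=0.130435+0.096408+0.071258=0.2981
k=3 load: inc=0.071258, refl=0.071258·0.739130=0.0527; V=0.226843+0.071258+0.052669=0.3508
k=4 src: inc=0.052669, refl=0.052669·0.739130=0.0389; V=0.298101+0.052669+0.038929=0.3897

0 0 source 0.1304
1 1 load 0.2268
2 2 source 0.2981
3 3 load 0.3508
4 4 source 0.3897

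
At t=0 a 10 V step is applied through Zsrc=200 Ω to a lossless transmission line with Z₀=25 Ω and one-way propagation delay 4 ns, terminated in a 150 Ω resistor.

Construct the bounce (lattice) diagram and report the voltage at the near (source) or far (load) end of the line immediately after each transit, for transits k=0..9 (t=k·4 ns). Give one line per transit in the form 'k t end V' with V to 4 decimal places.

Γ_L=0.714286, Γ_S=0.777778; launch V₁=10·25/225=1.111111
k=0 src: V=1.1111
k=1 load: inc=1.111111, refl=1.111111·0.714286=0.7937; V=0.000000+1.111111+0.793651=1.9048
k=2 src: inc=0.793651, refl=0.793651·0.777778=0.6173; V=1.111111+0.793651+0.617284=2.5220
k=3 load: inc=0.617284, refl=0.617284·0.714286=0.4409; V=1.904762+0.617284+0.440917=2.9630
k=4 src: inc=0.440917, refl=0.440917·0.777778=0.3429; V=2.522046+0.440917+0.342936=3.3059
k=5 load: inc=0.342936, refl=0.342936·0.714286=0.2450; V=2.962963+0.342936+0.244954=3.5509
k=6 src: inc=0.244954, refl=0.244954·0.777778=0.1905; V=3.305898+0.244954+0.190520=3.7414
k=7 load: inc=0.190520, refl=0.190520·0.714286=0.1361; V=3.550852+0.190520+0.136086=3.8775
k=8 src: inc=0.136086, refl=0.136086·0.777778=0.1058; V=3.741372+0.136086+0.105844=3.9833
k=9 load: inc=0.105844, refl=0.105844·0.714286=0.0756; V=3.877458+0.105844+0.075603=4.0589

0 0 source 1.1111
1 4 load 1.9048
2 8 source 2.5220
3 12 load 2.9630
4 16 source 3.3059
5 20 load 3.5509
6 24 source 3.7414
7 28 load 3.8775
8 32 source 3.9833
9 36 load 4.0589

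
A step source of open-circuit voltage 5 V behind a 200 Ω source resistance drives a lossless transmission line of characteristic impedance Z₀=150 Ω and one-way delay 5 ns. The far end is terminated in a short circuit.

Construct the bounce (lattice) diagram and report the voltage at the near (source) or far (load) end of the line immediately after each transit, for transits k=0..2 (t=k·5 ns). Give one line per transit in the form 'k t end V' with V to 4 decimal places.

0 0 source 2.1429
1 5 load 0.0000
2 10 source -0.3061

Γ_L=-1.000000, Γ_S=0.142857; launch V₁=5·150/350=2.142857
k=0 src: V=2.1429
k=1 load: inc=2.142857, refl=2.142857·-1.000000=-2.1429; V=0.000000+2.142857+-2.142857=0.0000
k=2 src: inc=-2.142857, refl=-2.142857·0.142857=-0.3061; V=2.142857+-2.142857+-0.306122=-0.3061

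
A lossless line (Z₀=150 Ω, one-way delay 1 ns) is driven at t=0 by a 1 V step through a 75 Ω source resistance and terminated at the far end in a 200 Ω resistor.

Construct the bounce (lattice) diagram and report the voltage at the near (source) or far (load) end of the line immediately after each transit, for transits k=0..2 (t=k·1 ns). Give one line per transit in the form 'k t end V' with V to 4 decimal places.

0 0 source 0.6667
1 1 load 0.7619
2 2 source 0.7302

Γ_L=0.142857, Γ_S=-0.333333; launch V₁=1·150/225=0.666667
k=0 src: V=0.6667
k=1 load: inc=0.666667, refl=0.666667·0.142857=0.0952; V=0.000000+0.666667+0.095238=0.7619
k=2 src: inc=0.095238, refl=0.095238·-0.333333=-0.0317; V=0.666667+0.095238+-0.031746=0.7302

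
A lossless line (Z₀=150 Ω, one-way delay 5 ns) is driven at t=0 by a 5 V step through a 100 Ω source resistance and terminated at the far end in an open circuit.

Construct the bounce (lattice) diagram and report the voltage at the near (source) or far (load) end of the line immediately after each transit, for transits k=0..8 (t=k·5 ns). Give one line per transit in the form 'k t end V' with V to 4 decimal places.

Γ_L=1.000000, Γ_S=-0.200000; launch V₁=5·150/250=3.000000
k=0 src: V=3.0000
k=1 load: inc=3.000000, refl=3.000000·1.000000=3.0000; V=0.000000+3.000000+3.000000=6.0000
k=2 src: inc=3.000000, refl=3.000000·-0.200000=-0.6000; V=3.000000+3.000000+-0.600000=5.4000
k=3 load: inc=-0.600000, refl=-0.600000·1.000000=-0.6000; V=6.000000+-0.600000+-0.600000=4.8000
k=4 src: inc=-0.600000, refl=-0.600000·-0.200000=0.1200; V=5.400000+-0.600000+0.120000=4.9200
k=5 load: inc=0.120000, refl=0.120000·1.000000=0.1200; V=4.800000+0.120000+0.120000=5.0400
k=6 src: inc=0.120000, refl=0.120000·-0.200000=-0.0240; V=4.920000+0.120000+-0.024000=5.0160
k=7 load: inc=-0.024000, refl=-0.024000·1.000000=-0.0240; V=5.040000+-0.024000+-0.024000=4.9920
k=8 src: inc=-0.024000, refl=-0.024000·-0.200000=0.0048; V=5.016000+-0.024000+0.004800=4.9968

0 0 source 3.0000
1 5 load 6.0000
2 10 source 5.4000
3 15 load 4.8000
4 20 source 4.9200
5 25 load 5.0400
6 30 source 5.0160
7 35 load 4.9920
8 40 source 4.9968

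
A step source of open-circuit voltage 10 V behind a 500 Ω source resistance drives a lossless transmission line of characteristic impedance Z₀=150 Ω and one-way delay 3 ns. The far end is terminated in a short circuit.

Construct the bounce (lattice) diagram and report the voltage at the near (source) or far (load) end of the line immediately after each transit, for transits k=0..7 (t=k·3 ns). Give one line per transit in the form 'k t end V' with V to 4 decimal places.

Γ_L=-1.000000, Γ_S=0.538462; launch V₁=10·150/650=2.307692
k=0 src: V=2.3077
k=1 load: inc=2.307692, refl=2.307692·-1.000000=-2.3077; V=0.000000+2.307692+-2.307692=0.0000
k=2 src: inc=-2.307692, refl=-2.307692·0.538462=-1.2426; V=2.307692+-2.307692+-1.242604=-1.2426
k=3 load: inc=-1.242604, refl=-1.242604·-1.000000=1.2426; V=0.000000+-1.242604+1.242604=0.0000
k=4 src: inc=1.242604, refl=1.242604·0.538462=0.6691; V=-1.242604+1.242604+0.669094=0.6691
k=5 load: inc=0.669094, refl=0.669094·-1.000000=-0.6691; V=0.000000+0.669094+-0.669094=0.0000
k=6 src: inc=-0.669094, refl=-0.669094·0.538462=-0.3603; V=0.669094+-0.669094+-0.360282=-0.3603
k=7 load: inc=-0.360282, refl=-0.360282·-1.000000=0.3603; V=0.000000+-0.360282+0.360282=0.0000

0 0 source 2.3077
1 3 load 0.0000
2 6 source -1.2426
3 9 load 0.0000
4 12 source 0.6691
5 15 load 0.0000
6 18 source -0.3603
7 21 load 0.0000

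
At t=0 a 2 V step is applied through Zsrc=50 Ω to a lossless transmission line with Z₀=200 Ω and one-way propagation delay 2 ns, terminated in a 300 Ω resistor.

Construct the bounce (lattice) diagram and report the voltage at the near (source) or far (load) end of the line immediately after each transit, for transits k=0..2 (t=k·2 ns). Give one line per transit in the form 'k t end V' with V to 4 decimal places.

0 0 source 1.6000
1 2 load 1.9200
2 4 source 1.7280

Γ_L=0.200000, Γ_S=-0.600000; launch V₁=2·200/250=1.600000
k=0 src: V=1.6000
k=1 load: inc=1.600000, refl=1.600000·0.200000=0.3200; V=0.000000+1.600000+0.320000=1.9200
k=2 src: inc=0.320000, refl=0.320000·-0.600000=-0.1920; V=1.600000+0.320000+-0.192000=1.7280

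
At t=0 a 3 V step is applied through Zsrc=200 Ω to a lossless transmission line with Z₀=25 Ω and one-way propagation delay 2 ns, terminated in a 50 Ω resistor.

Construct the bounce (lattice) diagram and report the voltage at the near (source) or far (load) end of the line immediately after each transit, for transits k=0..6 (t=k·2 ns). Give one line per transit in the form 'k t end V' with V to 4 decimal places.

Γ_L=0.333333, Γ_S=0.777778; launch V₁=3·25/225=0.333333
k=0 src: V=0.3333
k=1 load: inc=0.333333, refl=0.333333·0.333333=0.1111; V=0.000000+0.333333+0.111111=0.4444
k=2 src: inc=0.111111, refl=0.111111·0.777778=0.0864; V=0.333333+0.111111+0.086420=0.5309
k=3 load: inc=0.086420, refl=0.086420·0.333333=0.0288; V=0.444444+0.086420+0.028807=0.5597
k=4 src: inc=0.028807, refl=0.028807·0.777778=0.0224; V=0.530864+0.028807+0.022405=0.5821
k=5 load: inc=0.022405, refl=0.022405·0.333333=0.0075; V=0.559671+0.022405+0.007468=0.5895
k=6 src: inc=0.007468, refl=0.007468·0.777778=0.0058; V=0.582076+0.007468+0.005809=0.5954

0 0 source 0.3333
1 2 load 0.4444
2 4 source 0.5309
3 6 load 0.5597
4 8 source 0.5821
5 10 load 0.5895
6 12 source 0.5954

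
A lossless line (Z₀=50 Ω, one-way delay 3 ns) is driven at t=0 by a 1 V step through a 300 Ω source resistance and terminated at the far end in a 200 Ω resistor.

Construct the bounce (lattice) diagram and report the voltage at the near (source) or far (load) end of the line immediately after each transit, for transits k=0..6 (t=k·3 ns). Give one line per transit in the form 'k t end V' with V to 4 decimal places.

Γ_L=0.600000, Γ_S=0.714286; launch V₁=1·50/350=0.142857
k=0 src: V=0.1429
k=1 load: inc=0.142857, refl=0.142857·0.600000=0.0857; V=0.000000+0.142857+0.085714=0.2286
k=2 src: inc=0.085714, refl=0.085714·0.714286=0.0612; V=0.142857+0.085714+0.061224=0.2898
k=3 load: inc=0.061224, refl=0.061224·0.600000=0.0367; V=0.228571+0.061224+0.036735=0.3265
k=4 src: inc=0.036735, refl=0.036735·0.714286=0.0262; V=0.289796+0.036735+0.026239=0.3528
k=5 load: inc=0.026239, refl=0.026239·0.600000=0.0157; V=0.326531+0.026239+0.015743=0.3685
k=6 src: inc=0.015743, refl=0.015743·0.714286=0.0112; V=0.352770+0.015743+0.011245=0.3798

0 0 source 0.1429
1 3 load 0.2286
2 6 source 0.2898
3 9 load 0.3265
4 12 source 0.3528
5 15 load 0.3685
6 18 source 0.3798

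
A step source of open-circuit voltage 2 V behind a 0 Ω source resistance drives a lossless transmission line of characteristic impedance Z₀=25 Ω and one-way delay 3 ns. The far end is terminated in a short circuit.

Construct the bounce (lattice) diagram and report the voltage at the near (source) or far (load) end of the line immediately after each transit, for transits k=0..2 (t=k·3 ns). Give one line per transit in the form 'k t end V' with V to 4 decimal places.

Γ_L=-1.000000, Γ_S=-1.000000; launch V₁=2·25/25=2.000000
k=0 src: V=2.0000
k=1 load: inc=2.000000, refl=2.000000·-1.000000=-2.0000; V=0.000000+2.000000+-2.000000=0.0000
k=2 src: inc=-2.000000, refl=-2.000000·-1.000000=2.0000; V=2.000000+-2.000000+2.000000=2.0000

0 0 source 2.0000
1 3 load 0.0000
2 6 source 2.0000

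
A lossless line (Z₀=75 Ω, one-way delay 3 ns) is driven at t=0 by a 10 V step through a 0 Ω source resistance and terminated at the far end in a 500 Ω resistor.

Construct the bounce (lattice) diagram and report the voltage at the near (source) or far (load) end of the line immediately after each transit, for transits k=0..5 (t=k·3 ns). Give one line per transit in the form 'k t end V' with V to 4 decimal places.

Γ_L=0.739130, Γ_S=-1.000000; launch V₁=10·75/75=10.000000
k=0 src: V=10.0000
k=1 load: inc=10.000000, refl=10.000000·0.739130=7.3913; V=0.000000+10.000000+7.391304=17.3913
k=2 src: inc=7.391304, refl=7.391304·-1.000000=-7.3913; V=10.000000+7.391304+-7.391304=10.0000
k=3 load: inc=-7.391304, refl=-7.391304·0.739130=-5.4631; V=17.391304+-7.391304+-5.463138=4.5369
k=4 src: inc=-5.463138, refl=-5.463138·-1.000000=5.4631; V=10.000000+-5.463138+5.463138=10.0000
k=5 load: inc=5.463138, refl=5.463138·0.739130=4.0380; V=4.536862+5.463138+4.037972=14.0380

0 0 source 10.0000
1 3 load 17.3913
2 6 source 10.0000
3 9 load 4.5369
4 12 source 10.0000
5 15 load 14.0380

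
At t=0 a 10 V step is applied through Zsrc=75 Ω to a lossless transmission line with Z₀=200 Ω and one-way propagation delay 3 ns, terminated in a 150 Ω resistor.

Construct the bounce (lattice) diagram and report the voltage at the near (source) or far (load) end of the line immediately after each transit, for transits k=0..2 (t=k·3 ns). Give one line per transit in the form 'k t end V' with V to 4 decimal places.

0 0 source 7.2727
1 3 load 6.2338
2 6 source 6.7060

Γ_L=-0.142857, Γ_S=-0.454545; launch V₁=10·200/275=7.272727
k=0 src: V=7.2727
k=1 load: inc=7.272727, refl=7.272727·-0.142857=-1.0390; V=0.000000+7.272727+-1.038961=6.2338
k=2 src: inc=-1.038961, refl=-1.038961·-0.454545=0.4723; V=7.272727+-1.038961+0.472255=6.7060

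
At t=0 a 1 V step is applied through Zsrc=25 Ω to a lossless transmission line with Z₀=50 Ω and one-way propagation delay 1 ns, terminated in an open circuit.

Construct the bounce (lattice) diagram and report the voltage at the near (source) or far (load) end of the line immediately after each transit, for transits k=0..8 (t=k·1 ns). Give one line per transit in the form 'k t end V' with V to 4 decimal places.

Γ_L=1.000000, Γ_S=-0.333333; launch V₁=1·50/75=0.666667
k=0 src: V=0.6667
k=1 load: inc=0.666667, refl=0.666667·1.000000=0.6667; V=0.000000+0.666667+0.666667=1.3333
k=2 src: inc=0.666667, refl=0.666667·-0.333333=-0.2222; V=0.666667+0.666667+-0.222222=1.1111
k=3 load: inc=-0.222222, refl=-0.222222·1.000000=-0.2222; V=1.333333+-0.222222+-0.222222=0.8889
k=4 src: inc=-0.222222, refl=-0.222222·-0.333333=0.0741; V=1.111111+-0.222222+0.074074=0.9630
k=5 load: inc=0.074074, refl=0.074074·1.000000=0.0741; V=0.888889+0.074074+0.074074=1.0370
k=6 src: inc=0.074074, refl=0.074074·-0.333333=-0.0247; V=0.962963+0.074074+-0.024691=1.0123
k=7 load: inc=-0.024691, refl=-0.024691·1.000000=-0.0247; V=1.037037+-0.024691+-0.024691=0.9877
k=8 src: inc=-0.024691, refl=-0.024691·-0.333333=0.0082; V=1.012346+-0.024691+0.008230=0.9959

0 0 source 0.6667
1 1 load 1.3333
2 2 source 1.1111
3 3 load 0.8889
4 4 source 0.9630
5 5 load 1.0370
6 6 source 1.0123
7 7 load 0.9877
8 8 source 0.9959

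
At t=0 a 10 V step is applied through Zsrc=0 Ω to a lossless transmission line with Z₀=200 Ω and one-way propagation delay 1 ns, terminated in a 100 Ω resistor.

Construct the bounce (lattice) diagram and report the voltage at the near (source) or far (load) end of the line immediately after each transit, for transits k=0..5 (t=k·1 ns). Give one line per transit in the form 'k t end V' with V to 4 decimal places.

0 0 source 10.0000
1 1 load 6.6667
2 2 source 10.0000
3 3 load 8.8889
4 4 source 10.0000
5 5 load 9.6296

Γ_L=-0.333333, Γ_S=-1.000000; launch V₁=10·200/200=10.000000
k=0 src: V=10.0000
k=1 load: inc=10.000000, refl=10.000000·-0.333333=-3.3333; V=0.000000+10.000000+-3.333333=6.6667
k=2 src: inc=-3.333333, refl=-3.333333·-1.000000=3.3333; V=10.000000+-3.333333+3.333333=10.0000
k=3 load: inc=3.333333, refl=3.333333·-0.333333=-1.1111; V=6.666667+3.333333+-1.111111=8.8889
k=4 src: inc=-1.111111, refl=-1.111111·-1.000000=1.1111; V=10.000000+-1.111111+1.111111=10.0000
k=5 load: inc=1.111111, refl=1.111111·-0.333333=-0.3704; V=8.888889+1.111111+-0.370370=9.6296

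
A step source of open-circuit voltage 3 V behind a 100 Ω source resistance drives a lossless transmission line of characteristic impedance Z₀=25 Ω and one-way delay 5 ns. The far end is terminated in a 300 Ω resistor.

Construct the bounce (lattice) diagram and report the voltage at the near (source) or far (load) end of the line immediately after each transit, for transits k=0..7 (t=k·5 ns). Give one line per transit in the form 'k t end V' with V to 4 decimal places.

0 0 source 0.6000
1 5 load 1.1077
2 10 source 1.4123
3 15 load 1.6701
4 20 source 1.8247
5 25 load 1.9556
6 30 source 2.0341
7 35 load 2.1005

Γ_L=0.846154, Γ_S=0.600000; launch V₁=3·25/125=0.600000
k=0 src: V=0.6000
k=1 load: inc=0.600000, refl=0.600000·0.846154=0.5077; V=0.000000+0.600000+0.507692=1.1077
k=2 src: inc=0.507692, refl=0.507692·0.600000=0.3046; V=0.600000+0.507692+0.304615=1.4123
k=3 load: inc=0.304615, refl=0.304615·0.846154=0.2578; V=1.107692+0.304615+0.257751=1.6701
k=4 src: inc=0.257751, refl=0.257751·0.600000=0.1547; V=1.412308+0.257751+0.154651=1.8247
k=5 load: inc=0.154651, refl=0.154651·0.846154=0.1309; V=1.670059+0.154651+0.130858=1.9556
k=6 src: inc=0.130858, refl=0.130858·0.600000=0.0785; V=1.824710+0.130858+0.078515=2.0341
k=7 load: inc=0.078515, refl=0.078515·0.846154=0.0664; V=1.955569+0.078515+0.066436=2.1005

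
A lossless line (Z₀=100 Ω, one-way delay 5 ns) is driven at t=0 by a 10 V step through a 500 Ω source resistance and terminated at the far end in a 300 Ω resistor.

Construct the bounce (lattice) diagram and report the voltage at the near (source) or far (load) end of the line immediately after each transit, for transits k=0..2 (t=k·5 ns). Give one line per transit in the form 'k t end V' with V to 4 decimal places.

0 0 source 1.6667
1 5 load 2.5000
2 10 source 3.0556

Γ_L=0.500000, Γ_S=0.666667; launch V₁=10·100/600=1.666667
k=0 src: V=1.6667
k=1 load: inc=1.666667, refl=1.666667·0.500000=0.8333; V=0.000000+1.666667+0.833333=2.5000
k=2 src: inc=0.833333, refl=0.833333·0.666667=0.5556; V=1.666667+0.833333+0.555556=3.0556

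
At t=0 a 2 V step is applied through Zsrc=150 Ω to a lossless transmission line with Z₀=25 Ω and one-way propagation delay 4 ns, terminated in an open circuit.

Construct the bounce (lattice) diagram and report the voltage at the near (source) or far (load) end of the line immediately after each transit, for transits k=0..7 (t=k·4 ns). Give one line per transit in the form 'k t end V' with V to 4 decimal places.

Γ_L=1.000000, Γ_S=0.714286; launch V₁=2·25/175=0.285714
k=0 src: V=0.2857
k=1 load: inc=0.285714, refl=0.285714·1.000000=0.2857; V=0.000000+0.285714+0.285714=0.5714
k=2 src: inc=0.285714, refl=0.285714·0.714286=0.2041; V=0.285714+0.285714+0.204082=0.7755
k=3 load: inc=0.204082, refl=0.204082·1.000000=0.2041; V=0.571429+0.204082+0.204082=0.9796
k=4 src: inc=0.204082, refl=0.204082·0.714286=0.1458; V=0.775510+0.204082+0.145773=1.1254
k=5 load: inc=0.145773, refl=0.145773·1.000000=0.1458; V=0.979592+0.145773+0.145773=1.2711
k=6 src: inc=0.145773, refl=0.145773·0.714286=0.1041; V=1.125364+0.145773+0.104123=1.3753
k=7 load: inc=0.104123, refl=0.104123·1.000000=0.1041; V=1.271137+0.104123+0.104123=1.4794

0 0 source 0.2857
1 4 load 0.5714
2 8 source 0.7755
3 12 load 0.9796
4 16 source 1.1254
5 20 load 1.2711
6 24 source 1.3753
7 28 load 1.4794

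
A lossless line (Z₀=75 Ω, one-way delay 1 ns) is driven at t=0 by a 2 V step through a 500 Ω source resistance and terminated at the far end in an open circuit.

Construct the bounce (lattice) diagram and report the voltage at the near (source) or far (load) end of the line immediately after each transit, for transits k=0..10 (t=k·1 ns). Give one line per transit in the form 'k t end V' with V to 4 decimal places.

0 0 source 0.2609
1 1 load 0.5217
2 2 source 0.7146
3 3 load 0.9074
4 4 source 1.0499
5 5 load 1.1924
6 6 source 1.2977
7 7 load 1.4031
8 8 source 1.4809
9 9 load 1.5588
10 10 source 1.6163

Γ_L=1.000000, Γ_S=0.739130; launch V₁=2·75/575=0.260870
k=0 src: V=0.2609
k=1 load: inc=0.260870, refl=0.260870·1.000000=0.2609; V=0.000000+0.260870+0.260870=0.5217
k=2 src: inc=0.260870, refl=0.260870·0.739130=0.1928; V=0.260870+0.260870+0.192817=0.7146
k=3 load: inc=0.192817, refl=0.192817·1.000000=0.1928; V=0.521739+0.192817+0.192817=0.9074
k=4 src: inc=0.192817, refl=0.192817·0.739130=0.1425; V=0.714556+0.192817+0.142517=1.0499
k=5 load: inc=0.142517, refl=0.142517·1.000000=0.1425; V=0.907372+0.142517+0.142517=1.1924
k=6 src: inc=0.142517, refl=0.142517·0.739130=0.1053; V=1.049889+0.142517+0.105338=1.2977
k=7 load: inc=0.105338, refl=0.105338·1.000000=0.1053; V=1.192406+0.105338+0.105338=1.4031
k=8 src: inc=0.105338, refl=0.105338·0.739130=0.0779; V=1.297744+0.105338+0.077859=1.4809
k=9 load: inc=0.077859, refl=0.077859·1.000000=0.0779; V=1.403082+0.077859+0.077859=1.5588
k=10 src: inc=0.077859, refl=0.077859·0.739130=0.0575; V=1.480941+0.077859+0.057548=1.6163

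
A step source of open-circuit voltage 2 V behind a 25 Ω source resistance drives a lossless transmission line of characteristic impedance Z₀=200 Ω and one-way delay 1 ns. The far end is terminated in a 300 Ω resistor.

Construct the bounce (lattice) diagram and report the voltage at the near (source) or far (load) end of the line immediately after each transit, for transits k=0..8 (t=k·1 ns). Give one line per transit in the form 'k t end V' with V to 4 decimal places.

Γ_L=0.200000, Γ_S=-0.777778; launch V₁=2·200/225=1.777778
k=0 src: V=1.7778
k=1 load: inc=1.777778, refl=1.777778·0.200000=0.3556; V=0.000000+1.777778+0.355556=2.1333
k=2 src: inc=0.355556, refl=0.355556·-0.777778=-0.2765; V=1.777778+0.355556+-0.276543=1.8568
k=3 load: inc=-0.276543, refl=-0.276543·0.200000=-0.0553; V=2.133333+-0.276543+-0.055309=1.8015
k=4 src: inc=-0.055309, refl=-0.055309·-0.777778=0.0430; V=1.856790+-0.055309+0.043018=1.8445
k=5 load: inc=0.043018, refl=0.043018·0.200000=0.0086; V=1.801481+0.043018+0.008604=1.8531
k=6 src: inc=0.008604, refl=0.008604·-0.777778=-0.0067; V=1.844499+0.008604+-0.006692=1.8464
k=7 load: inc=-0.006692, refl=-0.006692·0.200000=-0.0013; V=1.853103+-0.006692+-0.001338=1.8451
k=8 src: inc=-0.001338, refl=-0.001338·-0.777778=0.0010; V=1.846411+-0.001338+0.001041=1.8461

0 0 source 1.7778
1 1 load 2.1333
2 2 source 1.8568
3 3 load 1.8015
4 4 source 1.8445
5 5 load 1.8531
6 6 source 1.8464
7 7 load 1.8451
8 8 source 1.8461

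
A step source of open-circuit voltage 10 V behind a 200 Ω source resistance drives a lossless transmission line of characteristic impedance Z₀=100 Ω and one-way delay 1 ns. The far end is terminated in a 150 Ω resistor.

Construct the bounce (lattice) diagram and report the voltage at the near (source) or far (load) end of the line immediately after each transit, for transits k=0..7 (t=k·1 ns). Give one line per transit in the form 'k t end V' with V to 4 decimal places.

0 0 source 3.3333
1 1 load 4.0000
2 2 source 4.2222
3 3 load 4.2667
4 4 source 4.2815
5 5 load 4.2844
6 6 source 4.2854
7 7 load 4.2856

Γ_L=0.200000, Γ_S=0.333333; launch V₁=10·100/300=3.333333
k=0 src: V=3.3333
k=1 load: inc=3.333333, refl=3.333333·0.200000=0.6667; V=0.000000+3.333333+0.666667=4.0000
k=2 src: inc=0.666667, refl=0.666667·0.333333=0.2222; V=3.333333+0.666667+0.222222=4.2222
k=3 load: inc=0.222222, refl=0.222222·0.200000=0.0444; V=4.000000+0.222222+0.044444=4.2667
k=4 src: inc=0.044444, refl=0.044444·0.333333=0.0148; V=4.222222+0.044444+0.014815=4.2815
k=5 load: inc=0.014815, refl=0.014815·0.200000=0.0030; V=4.266667+0.014815+0.002963=4.2844
k=6 src: inc=0.002963, refl=0.002963·0.333333=0.0010; V=4.281481+0.002963+0.000988=4.2854
k=7 load: inc=0.000988, refl=0.000988·0.200000=0.0002; V=4.284444+0.000988+0.000198=4.2856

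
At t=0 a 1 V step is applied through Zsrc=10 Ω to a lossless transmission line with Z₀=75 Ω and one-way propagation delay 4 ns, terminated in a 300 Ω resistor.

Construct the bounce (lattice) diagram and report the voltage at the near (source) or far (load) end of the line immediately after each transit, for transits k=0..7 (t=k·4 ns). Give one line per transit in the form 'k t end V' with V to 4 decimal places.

Γ_L=0.600000, Γ_S=-0.764706; launch V₁=1·75/85=0.882353
k=0 src: V=0.8824
k=1 load: inc=0.882353, refl=0.882353·0.600000=0.5294; V=0.000000+0.882353+0.529412=1.4118
k=2 src: inc=0.529412, refl=0.529412·-0.764706=-0.4048; V=0.882353+0.529412+-0.404844=1.0069
k=3 load: inc=-0.404844, refl=-0.404844·0.600000=-0.2429; V=1.411765+-0.404844+-0.242907=0.7640
k=4 src: inc=-0.242907, refl=-0.242907·-0.764706=0.1858; V=1.006920+-0.242907+0.185752=0.9498
k=5 load: inc=0.185752, refl=0.185752·0.600000=0.1115; V=0.764014+0.185752+0.111451=1.0612
k=6 src: inc=0.111451, refl=0.111451·-0.764706=-0.0852; V=0.949766+0.111451+-0.085227=0.9760
k=7 load: inc=-0.085227, refl=-0.085227·0.600000=-0.0511; V=1.061217+-0.085227+-0.051136=0.9249

0 0 source 0.8824
1 4 load 1.4118
2 8 source 1.0069
3 12 load 0.7640
4 16 source 0.9498
5 20 load 1.0612
6 24 source 0.9760
7 28 load 0.9249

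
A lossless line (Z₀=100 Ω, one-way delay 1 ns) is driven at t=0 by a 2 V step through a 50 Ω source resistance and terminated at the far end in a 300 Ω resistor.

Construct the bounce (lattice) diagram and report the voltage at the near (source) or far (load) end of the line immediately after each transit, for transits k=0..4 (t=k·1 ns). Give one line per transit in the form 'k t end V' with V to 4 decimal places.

0 0 source 1.3333
1 1 load 2.0000
2 2 source 1.7778
3 3 load 1.6667
4 4 source 1.7037

Γ_L=0.500000, Γ_S=-0.333333; launch V₁=2·100/150=1.333333
k=0 src: V=1.3333
k=1 load: inc=1.333333, refl=1.333333·0.500000=0.6667; V=0.000000+1.333333+0.666667=2.0000
k=2 src: inc=0.666667, refl=0.666667·-0.333333=-0.2222; V=1.333333+0.666667+-0.222222=1.7778
k=3 load: inc=-0.222222, refl=-0.222222·0.500000=-0.1111; V=2.000000+-0.222222+-0.111111=1.6667
k=4 src: inc=-0.111111, refl=-0.111111·-0.333333=0.0370; V=1.777778+-0.111111+0.037037=1.7037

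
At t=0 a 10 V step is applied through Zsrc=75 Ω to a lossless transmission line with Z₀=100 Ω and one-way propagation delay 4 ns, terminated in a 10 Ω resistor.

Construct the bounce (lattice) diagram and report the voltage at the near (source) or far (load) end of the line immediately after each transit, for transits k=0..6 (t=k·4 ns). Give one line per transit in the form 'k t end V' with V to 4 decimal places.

Γ_L=-0.818182, Γ_S=-0.142857; launch V₁=10·100/175=5.714286
k=0 src: V=5.7143
k=1 load: inc=5.714286, refl=5.714286·-0.818182=-4.6753; V=0.000000+5.714286+-4.675325=1.0390
k=2 src: inc=-4.675325, refl=-4.675325·-0.142857=0.6679; V=5.714286+-4.675325+0.667904=1.7069
k=3 load: inc=0.667904, refl=0.667904·-0.818182=-0.5465; V=1.038961+0.667904+-0.546467=1.1604
k=4 src: inc=-0.546467, refl=-0.546467·-0.142857=0.0781; V=1.706865+-0.546467+0.078067=1.2385
k=5 load: inc=0.078067, refl=0.078067·-0.818182=-0.0639; V=1.160398+0.078067+-0.063873=1.1746
k=6 src: inc=-0.063873, refl=-0.063873·-0.142857=0.0091; V=1.238465+-0.063873+0.009125=1.1837

0 0 source 5.7143
1 4 load 1.0390
2 8 source 1.7069
3 12 load 1.1604
4 16 source 1.2385
5 20 load 1.1746
6 24 source 1.1837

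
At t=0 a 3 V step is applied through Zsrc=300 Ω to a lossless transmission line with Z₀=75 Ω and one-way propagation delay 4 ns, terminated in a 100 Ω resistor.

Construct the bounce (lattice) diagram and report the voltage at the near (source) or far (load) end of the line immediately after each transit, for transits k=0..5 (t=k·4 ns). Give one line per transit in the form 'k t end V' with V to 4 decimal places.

0 0 source 0.6000
1 4 load 0.6857
2 8 source 0.7371
3 12 load 0.7445
4 16 source 0.7489
5 20 load 0.7495

Γ_L=0.142857, Γ_S=0.600000; launch V₁=3·75/375=0.600000
k=0 src: V=0.6000
k=1 load: inc=0.600000, refl=0.600000·0.142857=0.0857; V=0.000000+0.600000+0.085714=0.6857
k=2 src: inc=0.085714, refl=0.085714·0.600000=0.0514; V=0.600000+0.085714+0.051429=0.7371
k=3 load: inc=0.051429, refl=0.051429·0.142857=0.0073; V=0.685714+0.051429+0.007347=0.7445
k=4 src: inc=0.007347, refl=0.007347·0.600000=0.0044; V=0.737143+0.007347+0.004408=0.7489
k=5 load: inc=0.004408, refl=0.004408·0.142857=0.0006; V=0.744490+0.004408+0.000630=0.7495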